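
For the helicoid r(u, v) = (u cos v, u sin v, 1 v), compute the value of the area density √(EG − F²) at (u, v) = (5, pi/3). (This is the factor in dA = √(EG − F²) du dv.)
√(EG − F²)|_{(5, pi/3)} = sqrt(26)

E = 1, F = 0, G = u^2 + 1, so EG − F² = u^2 + 1. Taking the positive square root: √(EG − F²) = sqrt(u^2 + 1). At (u, v) = (5, pi/3): sqrt(26).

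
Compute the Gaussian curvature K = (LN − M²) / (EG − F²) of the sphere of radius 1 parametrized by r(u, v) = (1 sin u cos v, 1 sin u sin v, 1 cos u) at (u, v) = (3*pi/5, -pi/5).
K = 1

Coefficients of the first fundamental form: E = 1, F = 0, G = sin(u)^2.
Coefficients of the second fundamental form: L = -sin(u)/Abs(sin(u)), M = 0, N = -sin(u)^3/Abs(sin(u)).
Assemble K = (LN − M²)/(EG − F²) = 1. At (u, v) = (3*pi/5, -pi/5): K = 1.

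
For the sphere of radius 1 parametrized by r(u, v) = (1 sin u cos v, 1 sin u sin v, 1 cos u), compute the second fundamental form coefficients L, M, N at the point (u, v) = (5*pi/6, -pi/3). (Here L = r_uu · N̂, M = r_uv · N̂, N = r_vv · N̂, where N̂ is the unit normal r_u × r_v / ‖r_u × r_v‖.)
L = -1;  M = 0;  N = -1/4

Compute the unit normal N̂(u, v) = (sin(u)^2*cos(v)/Abs(sin(u)), sin(u)^2*sin(v)/Abs(sin(u)), sin(2*u)/(2*Abs(sin(u)))), and the second partials r_uu, r_uv, r_vv. Take dot products:
  L(u, v) = r_uu · N̂ = -sin(u)/Abs(sin(u)),
  M(u, v) = r_uv · N̂ = 0,
  N(u, v) = r_vv · N̂ = -sin(u)^3/Abs(sin(u)).
Evaluating at (u, v) = (5*pi/6, -pi/3):
  L = -1, M = 0, N = -1/4.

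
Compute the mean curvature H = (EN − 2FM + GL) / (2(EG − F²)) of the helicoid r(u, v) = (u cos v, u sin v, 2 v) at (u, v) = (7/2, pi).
H = 0

With E = 1, F = 0, G = u^2 + 4, L = 0, M = -2/sqrt(u^2 + 4), N = 0, assemble
  H = (EN − 2FM + GL) / (2(EG − F²)) = 0.
At (u, v) = (7/2, pi): H = 0.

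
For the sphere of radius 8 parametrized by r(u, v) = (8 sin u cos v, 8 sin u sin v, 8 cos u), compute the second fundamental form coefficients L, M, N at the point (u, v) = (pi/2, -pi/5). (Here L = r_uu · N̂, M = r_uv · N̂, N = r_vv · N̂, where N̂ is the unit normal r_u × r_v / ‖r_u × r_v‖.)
L = -8;  M = 0;  N = -8

Compute the unit normal N̂(u, v) = (sin(u)^2*cos(v)/Abs(sin(u)), sin(u)^2*sin(v)/Abs(sin(u)), sin(2*u)/(2*Abs(sin(u)))), and the second partials r_uu, r_uv, r_vv. Take dot products:
  L(u, v) = r_uu · N̂ = -8*sin(u)/Abs(sin(u)),
  M(u, v) = r_uv · N̂ = 0,
  N(u, v) = r_vv · N̂ = -8*sin(u)^3/Abs(sin(u)).
Evaluating at (u, v) = (pi/2, -pi/5):
  L = -8, M = 0, N = -8.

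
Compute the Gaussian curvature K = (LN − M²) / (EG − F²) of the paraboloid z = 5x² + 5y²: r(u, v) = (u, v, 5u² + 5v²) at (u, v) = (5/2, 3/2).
K = 100/724201

Coefficients of the first fundamental form: E = 100*u^2 + 1, F = 100*u*v, G = 100*v^2 + 1.
Coefficients of the second fundamental form: L = 10/sqrt(100*u^2 + 100*v^2 + 1), M = 0, N = 10/sqrt(100*u^2 + 100*v^2 + 1).
Assemble K = (LN − M²)/(EG − F²) = 100/(10000*u^4 + 20000*u^2*v^2 + 200*u^2 + 10000*v^4 + 200*v^2 + 1). At (u, v) = (5/2, 3/2): K = 100/724201.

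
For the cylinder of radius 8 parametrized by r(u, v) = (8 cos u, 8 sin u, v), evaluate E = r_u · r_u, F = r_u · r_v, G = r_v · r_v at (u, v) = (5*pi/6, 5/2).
E = 64;  F = 0;  G = 1

Partials: r_u = (-8*sin(u), 8*cos(u), 0), r_v = (0, 0, 1). As functions of (u, v):
  E = r_u · r_u = 64,
  F = r_u · r_v = 0,
  G = r_v · r_v = 1.
Evaluating at (u, v) = (5*pi/6, 5/2): E = 64, F = 0, G = 1.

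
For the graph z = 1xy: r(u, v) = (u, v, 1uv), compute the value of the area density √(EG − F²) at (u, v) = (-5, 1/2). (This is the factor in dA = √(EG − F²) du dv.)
√(EG − F²)|_{(-5, 1/2)} = sqrt(105)/2

E = v^2 + 1, F = u*v, G = u^2 + 1, so EG − F² = u^2 + v^2 + 1. Taking the positive square root: √(EG − F²) = sqrt(u^2 + v^2 + 1). At (u, v) = (-5, 1/2): sqrt(105)/2.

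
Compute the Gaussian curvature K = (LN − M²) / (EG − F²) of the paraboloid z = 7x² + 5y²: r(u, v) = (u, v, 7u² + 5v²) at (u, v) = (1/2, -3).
K = 7/45125

Coefficients of the first fundamental form: E = 196*u^2 + 1, F = 140*u*v, G = 100*v^2 + 1.
Coefficients of the second fundamental form: L = 14/sqrt(196*u^2 + 100*v^2 + 1), M = 0, N = 10/sqrt(196*u^2 + 100*v^2 + 1).
Assemble K = (LN − M²)/(EG − F²) = 140/(38416*u^4 + 39200*u^2*v^2 + 392*u^2 + 10000*v^4 + 200*v^2 + 1). At (u, v) = (1/2, -3): K = 7/45125.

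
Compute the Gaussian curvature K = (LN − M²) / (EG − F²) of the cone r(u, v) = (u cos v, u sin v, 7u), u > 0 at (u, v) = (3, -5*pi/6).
K = 0

Coefficients of the first fundamental form: E = 50, F = 0, G = u^2.
Coefficients of the second fundamental form: L = 0, M = 0, N = 7*sqrt(2)*u^2/(10*Abs(u)).
Assemble K = (LN − M²)/(EG − F²) = 0. At (u, v) = (3, -5*pi/6): K = 0.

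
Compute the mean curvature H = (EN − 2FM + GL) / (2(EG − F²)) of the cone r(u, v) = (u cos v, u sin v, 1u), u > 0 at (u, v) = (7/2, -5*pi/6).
H = sqrt(2)/14

With E = 2, F = 0, G = u^2, L = 0, M = 0, N = sqrt(2)*u^2/(2*Abs(u)), assemble
  H = (EN − 2FM + GL) / (2(EG − F²)) = sqrt(2)/(4*Abs(u)).
At (u, v) = (7/2, -5*pi/6): H = sqrt(2)/14.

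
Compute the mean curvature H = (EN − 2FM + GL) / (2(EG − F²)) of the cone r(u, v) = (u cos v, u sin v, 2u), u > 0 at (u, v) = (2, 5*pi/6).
H = sqrt(5)/10

With E = 5, F = 0, G = u^2, L = 0, M = 0, N = 2*sqrt(5)*u^2/(5*Abs(u)), assemble
  H = (EN − 2FM + GL) / (2(EG − F²)) = sqrt(5)/(5*Abs(u)).
At (u, v) = (2, 5*pi/6): H = sqrt(5)/10.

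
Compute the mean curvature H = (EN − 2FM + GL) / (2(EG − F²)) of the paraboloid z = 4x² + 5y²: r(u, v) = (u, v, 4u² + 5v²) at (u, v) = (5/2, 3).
H = 5609*sqrt(1301)/1692601

With E = 64*u^2 + 1, F = 80*u*v, G = 100*v^2 + 1, L = 8/sqrt(64*u^2 + 100*v^2 + 1), M = 0, N = 10/sqrt(64*u^2 + 100*v^2 + 1), assemble
  H = (EN − 2FM + GL) / (2(EG − F²)) = (320*u^2 + 400*v^2 + 9)/(64*u^2 + 100*v^2 + 1)^(3/2).
At (u, v) = (5/2, 3): H = 5609*sqrt(1301)/1692601.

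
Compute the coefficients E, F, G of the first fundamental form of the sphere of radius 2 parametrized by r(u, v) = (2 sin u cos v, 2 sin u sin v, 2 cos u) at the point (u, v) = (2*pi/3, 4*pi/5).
E = 4;  F = 0;  G = 3

Partials: r_u = (2*cos(u)*cos(v), 2*sin(v)*cos(u), -2*sin(u)), r_v = (-2*sin(u)*sin(v), 2*sin(u)*cos(v), 0). As functions of (u, v):
  E = r_u · r_u = 4,
  F = r_u · r_v = 0,
  G = r_v · r_v = 4*sin(u)^2.
Evaluating at (u, v) = (2*pi/3, 4*pi/5): E = 4, F = 0, G = 3.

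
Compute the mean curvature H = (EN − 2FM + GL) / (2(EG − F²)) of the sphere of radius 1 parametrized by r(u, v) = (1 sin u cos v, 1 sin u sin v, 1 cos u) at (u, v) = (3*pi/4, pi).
H = -1

With E = 1, F = 0, G = sin(u)^2, L = -sin(u)/Abs(sin(u)), M = 0, N = -sin(u)^3/Abs(sin(u)), assemble
  H = (EN − 2FM + GL) / (2(EG − F²)) = -sin(u)/Abs(sin(u)).
At (u, v) = (3*pi/4, pi): H = -1.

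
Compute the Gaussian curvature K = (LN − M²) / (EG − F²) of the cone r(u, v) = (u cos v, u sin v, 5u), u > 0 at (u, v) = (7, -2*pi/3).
K = 0

Coefficients of the first fundamental form: E = 26, F = 0, G = u^2.
Coefficients of the second fundamental form: L = 0, M = 0, N = 5*sqrt(26)*u^2/(26*Abs(u)).
Assemble K = (LN − M²)/(EG − F²) = 0. At (u, v) = (7, -2*pi/3): K = 0.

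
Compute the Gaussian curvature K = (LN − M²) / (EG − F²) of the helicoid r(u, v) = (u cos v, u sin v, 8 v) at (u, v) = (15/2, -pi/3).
K = -1024/231361

Coefficients of the first fundamental form: E = 1, F = 0, G = u^2 + 64.
Coefficients of the second fundamental form: L = 0, M = -8/sqrt(u^2 + 64), N = 0.
Assemble K = (LN − M²)/(EG − F²) = -64/(u^2 + 64)^2. At (u, v) = (15/2, -pi/3): K = -1024/231361.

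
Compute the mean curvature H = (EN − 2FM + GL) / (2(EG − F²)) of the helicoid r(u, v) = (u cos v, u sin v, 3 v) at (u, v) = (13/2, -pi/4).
H = 0

With E = 1, F = 0, G = u^2 + 9, L = 0, M = -3/sqrt(u^2 + 9), N = 0, assemble
  H = (EN − 2FM + GL) / (2(EG − F²)) = 0.
At (u, v) = (13/2, -pi/4): H = 0.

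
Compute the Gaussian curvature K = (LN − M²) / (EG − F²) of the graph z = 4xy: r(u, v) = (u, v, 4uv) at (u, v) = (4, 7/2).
K = -16/205209

Coefficients of the first fundamental form: E = 16*v^2 + 1, F = 16*u*v, G = 16*u^2 + 1.
Coefficients of the second fundamental form: L = 0, M = 4/sqrt(16*u^2 + 16*v^2 + 1), N = 0.
Assemble K = (LN − M²)/(EG − F²) = -16/(256*u^4 + 512*u^2*v^2 + 32*u^2 + 256*v^4 + 32*v^2 + 1). At (u, v) = (4, 7/2): K = -16/205209.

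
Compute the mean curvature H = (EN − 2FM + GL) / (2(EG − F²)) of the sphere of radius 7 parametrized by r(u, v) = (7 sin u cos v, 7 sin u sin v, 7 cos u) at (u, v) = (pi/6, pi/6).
H = -1/7

With E = 49, F = 0, G = 49*sin(u)^2, L = -7*sin(u)/Abs(sin(u)), M = 0, N = -7*sin(u)^3/Abs(sin(u)), assemble
  H = (EN − 2FM + GL) / (2(EG − F²)) = -sin(u)/(7*Abs(sin(u))).
At (u, v) = (pi/6, pi/6): H = -1/7.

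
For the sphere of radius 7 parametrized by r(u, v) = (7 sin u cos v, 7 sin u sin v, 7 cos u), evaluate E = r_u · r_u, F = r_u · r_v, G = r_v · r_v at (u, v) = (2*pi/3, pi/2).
E = 49;  F = 0;  G = 147/4

Partials: r_u = (7*cos(u)*cos(v), 7*sin(v)*cos(u), -7*sin(u)), r_v = (-7*sin(u)*sin(v), 7*sin(u)*cos(v), 0). As functions of (u, v):
  E = r_u · r_u = 49,
  F = r_u · r_v = 0,
  G = r_v · r_v = 49*sin(u)^2.
Evaluating at (u, v) = (2*pi/3, pi/2): E = 49, F = 0, G = 147/4.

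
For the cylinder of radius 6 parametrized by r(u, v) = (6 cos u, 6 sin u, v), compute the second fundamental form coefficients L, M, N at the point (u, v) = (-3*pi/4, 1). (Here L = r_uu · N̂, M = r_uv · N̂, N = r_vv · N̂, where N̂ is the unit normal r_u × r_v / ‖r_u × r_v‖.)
L = -6;  M = 0;  N = 0

Compute the unit normal N̂(u, v) = (cos(u), sin(u), 0), and the second partials r_uu, r_uv, r_vv. Take dot products:
  L(u, v) = r_uu · N̂ = -6,
  M(u, v) = r_uv · N̂ = 0,
  N(u, v) = r_vv · N̂ = 0.
Evaluating at (u, v) = (-3*pi/4, 1):
  L = -6, M = 0, N = 0.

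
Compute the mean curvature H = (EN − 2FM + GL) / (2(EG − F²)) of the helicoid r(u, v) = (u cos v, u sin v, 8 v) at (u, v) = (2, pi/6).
H = 0

With E = 1, F = 0, G = u^2 + 64, L = 0, M = -8/sqrt(u^2 + 64), N = 0, assemble
  H = (EN − 2FM + GL) / (2(EG − F²)) = 0.
At (u, v) = (2, pi/6): H = 0.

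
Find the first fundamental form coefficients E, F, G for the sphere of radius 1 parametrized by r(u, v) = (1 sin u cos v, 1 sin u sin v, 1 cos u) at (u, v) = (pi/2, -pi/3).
E = 1;  F = 0;  G = 1

Partials: r_u = (cos(u)*cos(v), sin(v)*cos(u), -sin(u)), r_v = (-sin(u)*sin(v), sin(u)*cos(v), 0). As functions of (u, v):
  E = r_u · r_u = 1,
  F = r_u · r_v = 0,
  G = r_v · r_v = sin(u)^2.
Evaluating at (u, v) = (pi/2, -pi/3): E = 1, F = 0, G = 1.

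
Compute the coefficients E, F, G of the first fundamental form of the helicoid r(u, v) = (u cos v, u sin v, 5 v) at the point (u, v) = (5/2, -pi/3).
E = 1;  F = 0;  G = 125/4

Partials: r_u = (cos(v), sin(v), 0), r_v = (-u*sin(v), u*cos(v), 5). As functions of (u, v):
  E = r_u · r_u = 1,
  F = r_u · r_v = 0,
  G = r_v · r_v = u^2 + 25.
Evaluating at (u, v) = (5/2, -pi/3): E = 1, F = 0, G = 125/4.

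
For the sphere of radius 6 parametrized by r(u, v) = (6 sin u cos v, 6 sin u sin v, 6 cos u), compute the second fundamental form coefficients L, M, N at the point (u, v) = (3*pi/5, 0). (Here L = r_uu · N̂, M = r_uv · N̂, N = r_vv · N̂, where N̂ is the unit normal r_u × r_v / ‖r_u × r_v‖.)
L = -6;  M = 0;  N = -15/4 - 3*sqrt(5)/4

Compute the unit normal N̂(u, v) = (sin(u)^2*cos(v)/Abs(sin(u)), sin(u)^2*sin(v)/Abs(sin(u)), sin(2*u)/(2*Abs(sin(u)))), and the second partials r_uu, r_uv, r_vv. Take dot products:
  L(u, v) = r_uu · N̂ = -6*sin(u)/Abs(sin(u)),
  M(u, v) = r_uv · N̂ = 0,
  N(u, v) = r_vv · N̂ = -6*sin(u)^3/Abs(sin(u)).
Evaluating at (u, v) = (3*pi/5, 0):
  L = -6, M = 0, N = -15/4 - 3*sqrt(5)/4.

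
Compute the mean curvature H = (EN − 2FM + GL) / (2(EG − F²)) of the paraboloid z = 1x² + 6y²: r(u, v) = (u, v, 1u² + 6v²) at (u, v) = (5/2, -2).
H = 733*sqrt(602)/362404

With E = 4*u^2 + 1, F = 24*u*v, G = 144*v^2 + 1, L = 2/sqrt(4*u^2 + 144*v^2 + 1), M = 0, N = 12/sqrt(4*u^2 + 144*v^2 + 1), assemble
  H = (EN − 2FM + GL) / (2(EG − F²)) = (24*u^2 + 144*v^2 + 7)/(4*u^2 + 144*v^2 + 1)^(3/2).
At (u, v) = (5/2, -2): H = 733*sqrt(602)/362404.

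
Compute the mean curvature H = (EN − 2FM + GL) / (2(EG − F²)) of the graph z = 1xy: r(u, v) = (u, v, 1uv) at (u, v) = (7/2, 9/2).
H = -63*sqrt(134)/8978

With E = v^2 + 1, F = u*v, G = u^2 + 1, L = 0, M = 1/sqrt(u^2 + v^2 + 1), N = 0, assemble
  H = (EN − 2FM + GL) / (2(EG − F²)) = -u*v/(u^2 + v^2 + 1)^(3/2).
At (u, v) = (7/2, 9/2): H = -63*sqrt(134)/8978.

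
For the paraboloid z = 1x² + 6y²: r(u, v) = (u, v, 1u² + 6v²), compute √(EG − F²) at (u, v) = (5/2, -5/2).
√(EG − F²)|_{(5/2, -5/2)} = sqrt(926)

E = 4*u^2 + 1, F = 24*u*v, G = 144*v^2 + 1; EG − F² = 4*u^2 + 144*v^2 + 1; √(EG − F²) = sqrt(4*u^2 + 144*v^2 + 1). At the given point: sqrt(926).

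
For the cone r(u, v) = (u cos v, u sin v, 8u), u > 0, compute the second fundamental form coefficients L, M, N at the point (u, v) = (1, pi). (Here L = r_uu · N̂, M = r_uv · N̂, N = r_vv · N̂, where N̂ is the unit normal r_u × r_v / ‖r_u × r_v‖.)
L = 0;  M = 0;  N = 8*sqrt(65)/65

Compute the unit normal N̂(u, v) = (-8*sqrt(65)*u*cos(v)/(65*Abs(u)), -8*sqrt(65)*u*sin(v)/(65*Abs(u)), sqrt(65)*u/(65*Abs(u))), and the second partials r_uu, r_uv, r_vv. Take dot products:
  L(u, v) = r_uu · N̂ = 0,
  M(u, v) = r_uv · N̂ = 0,
  N(u, v) = r_vv · N̂ = 8*sqrt(65)*u^2/(65*Abs(u)).
Evaluating at (u, v) = (1, pi):
  L = 0, M = 0, N = 8*sqrt(65)/65.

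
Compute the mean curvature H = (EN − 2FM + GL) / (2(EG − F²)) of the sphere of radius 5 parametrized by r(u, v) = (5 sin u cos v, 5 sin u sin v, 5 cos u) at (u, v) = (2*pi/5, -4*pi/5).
H = -1/5

With E = 25, F = 0, G = 25*sin(u)^2, L = -5*sin(u)/Abs(sin(u)), M = 0, N = -5*sin(u)^3/Abs(sin(u)), assemble
  H = (EN − 2FM + GL) / (2(EG − F²)) = -sin(u)/(5*Abs(sin(u))).
At (u, v) = (2*pi/5, -4*pi/5): H = -1/5.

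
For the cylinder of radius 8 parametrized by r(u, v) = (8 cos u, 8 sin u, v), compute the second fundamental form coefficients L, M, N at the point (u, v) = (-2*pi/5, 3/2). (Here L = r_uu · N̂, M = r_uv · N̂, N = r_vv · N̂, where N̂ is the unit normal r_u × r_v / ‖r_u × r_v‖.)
L = -8;  M = 0;  N = 0

Compute the unit normal N̂(u, v) = (cos(u), sin(u), 0), and the second partials r_uu, r_uv, r_vv. Take dot products:
  L(u, v) = r_uu · N̂ = -8,
  M(u, v) = r_uv · N̂ = 0,
  N(u, v) = r_vv · N̂ = 0.
Evaluating at (u, v) = (-2*pi/5, 3/2):
  L = -8, M = 0, N = 0.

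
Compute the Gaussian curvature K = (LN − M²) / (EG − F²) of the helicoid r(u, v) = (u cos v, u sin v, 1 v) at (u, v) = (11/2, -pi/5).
K = -16/15625

Coefficients of the first fundamental form: E = 1, F = 0, G = u^2 + 1.
Coefficients of the second fundamental form: L = 0, M = -1/sqrt(u^2 + 1), N = 0.
Assemble K = (LN − M²)/(EG − F²) = -1/(u^2 + 1)^2. At (u, v) = (11/2, -pi/5): K = -16/15625.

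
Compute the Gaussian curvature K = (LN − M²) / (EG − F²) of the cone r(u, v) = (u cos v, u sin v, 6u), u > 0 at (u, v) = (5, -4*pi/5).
K = 0

Coefficients of the first fundamental form: E = 37, F = 0, G = u^2.
Coefficients of the second fundamental form: L = 0, M = 0, N = 6*sqrt(37)*u^2/(37*Abs(u)).
Assemble K = (LN − M²)/(EG − F²) = 0. At (u, v) = (5, -4*pi/5): K = 0.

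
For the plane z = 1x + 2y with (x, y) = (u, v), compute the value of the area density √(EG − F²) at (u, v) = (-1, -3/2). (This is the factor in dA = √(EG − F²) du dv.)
√(EG − F²)|_{(-1, -3/2)} = sqrt(6)

E = 2, F = 2, G = 5, so EG − F² = 6. Taking the positive square root: √(EG − F²) = sqrt(6). At (u, v) = (-1, -3/2): sqrt(6).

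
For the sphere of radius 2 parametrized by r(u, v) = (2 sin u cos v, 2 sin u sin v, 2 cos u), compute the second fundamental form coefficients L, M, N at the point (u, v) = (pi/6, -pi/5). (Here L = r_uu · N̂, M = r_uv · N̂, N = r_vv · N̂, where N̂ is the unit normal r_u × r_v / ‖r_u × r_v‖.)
L = -2;  M = 0;  N = -1/2

Compute the unit normal N̂(u, v) = (sin(u)^2*cos(v)/Abs(sin(u)), sin(u)^2*sin(v)/Abs(sin(u)), sin(2*u)/(2*Abs(sin(u)))), and the second partials r_uu, r_uv, r_vv. Take dot products:
  L(u, v) = r_uu · N̂ = -2*sin(u)/Abs(sin(u)),
  M(u, v) = r_uv · N̂ = 0,
  N(u, v) = r_vv · N̂ = -2*sin(u)^3/Abs(sin(u)).
Evaluating at (u, v) = (pi/6, -pi/5):
  L = -2, M = 0, N = -1/2.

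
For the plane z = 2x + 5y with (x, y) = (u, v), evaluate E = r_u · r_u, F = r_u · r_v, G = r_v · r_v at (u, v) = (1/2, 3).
E = 5;  F = 10;  G = 26

Partials: r_u = (1, 0, 2), r_v = (0, 1, 5). As functions of (u, v):
  E = r_u · r_u = 5,
  F = r_u · r_v = 10,
  G = r_v · r_v = 26.
Evaluating at (u, v) = (1/2, 3): E = 5, F = 10, G = 26.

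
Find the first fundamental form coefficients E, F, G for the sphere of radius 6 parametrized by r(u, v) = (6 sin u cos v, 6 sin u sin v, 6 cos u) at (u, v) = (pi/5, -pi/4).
E = 36;  F = 0;  G = 45/2 - 9*sqrt(5)/2

Partials: r_u = (6*cos(u)*cos(v), 6*sin(v)*cos(u), -6*sin(u)), r_v = (-6*sin(u)*sin(v), 6*sin(u)*cos(v), 0). As functions of (u, v):
  E = r_u · r_u = 36,
  F = r_u · r_v = 0,
  G = r_v · r_v = 36*sin(u)^2.
Evaluating at (u, v) = (pi/5, -pi/4): E = 36, F = 0, G = 45/2 - 9*sqrt(5)/2.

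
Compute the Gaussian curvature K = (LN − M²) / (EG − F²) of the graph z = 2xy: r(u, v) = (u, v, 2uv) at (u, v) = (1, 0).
K = -4/25

Coefficients of the first fundamental form: E = 4*v^2 + 1, F = 4*u*v, G = 4*u^2 + 1.
Coefficients of the second fundamental form: L = 0, M = 2/sqrt(4*u^2 + 4*v^2 + 1), N = 0.
Assemble K = (LN − M²)/(EG − F²) = -4/(16*u^4 + 32*u^2*v^2 + 8*u^2 + 16*v^4 + 8*v^2 + 1). At (u, v) = (1, 0): K = -4/25.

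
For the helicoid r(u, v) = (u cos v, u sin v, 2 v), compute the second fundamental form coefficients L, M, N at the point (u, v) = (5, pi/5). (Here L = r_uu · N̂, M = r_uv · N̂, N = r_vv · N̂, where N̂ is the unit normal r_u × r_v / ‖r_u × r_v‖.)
L = 0;  M = -2*sqrt(29)/29;  N = 0

Compute the unit normal N̂(u, v) = (2*sin(v)/sqrt(u^2 + 4), -2*cos(v)/sqrt(u^2 + 4), u/sqrt(u^2 + 4)), and the second partials r_uu, r_uv, r_vv. Take dot products:
  L(u, v) = r_uu · N̂ = 0,
  M(u, v) = r_uv · N̂ = -2/sqrt(u^2 + 4),
  N(u, v) = r_vv · N̂ = 0.
Evaluating at (u, v) = (5, pi/5):
  L = 0, M = -2*sqrt(29)/29, N = 0.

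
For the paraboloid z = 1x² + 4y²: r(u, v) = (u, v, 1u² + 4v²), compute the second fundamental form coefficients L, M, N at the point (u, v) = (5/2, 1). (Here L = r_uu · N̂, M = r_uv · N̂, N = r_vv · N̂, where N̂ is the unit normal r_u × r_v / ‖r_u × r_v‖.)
L = sqrt(10)/15;  M = 0;  N = 4*sqrt(10)/15

Compute the unit normal N̂(u, v) = (-2*u/sqrt(4*u^2 + 64*v^2 + 1), -8*v/sqrt(4*u^2 + 64*v^2 + 1), 1/sqrt(4*u^2 + 64*v^2 + 1)), and the second partials r_uu, r_uv, r_vv. Take dot products:
  L(u, v) = r_uu · N̂ = 2/sqrt(4*u^2 + 64*v^2 + 1),
  M(u, v) = r_uv · N̂ = 0,
  N(u, v) = r_vv · N̂ = 8/sqrt(4*u^2 + 64*v^2 + 1).
Evaluating at (u, v) = (5/2, 1):
  L = sqrt(10)/15, M = 0, N = 4*sqrt(10)/15.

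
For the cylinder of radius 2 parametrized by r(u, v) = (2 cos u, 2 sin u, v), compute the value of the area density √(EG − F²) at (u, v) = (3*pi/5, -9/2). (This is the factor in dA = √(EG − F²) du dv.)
√(EG − F²)|_{(3*pi/5, -9/2)} = 2

E = 4, F = 0, G = 1, so EG − F² = 4. Taking the positive square root: √(EG − F²) = 2. At (u, v) = (3*pi/5, -9/2): 2.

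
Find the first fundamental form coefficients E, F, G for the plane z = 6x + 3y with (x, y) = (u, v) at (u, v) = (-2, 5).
E = 37;  F = 18;  G = 10

Partials: r_u = (1, 0, 6), r_v = (0, 1, 3). As functions of (u, v):
  E = r_u · r_u = 37,
  F = r_u · r_v = 18,
  G = r_v · r_v = 10.
Evaluating at (u, v) = (-2, 5): E = 37, F = 18, G = 10.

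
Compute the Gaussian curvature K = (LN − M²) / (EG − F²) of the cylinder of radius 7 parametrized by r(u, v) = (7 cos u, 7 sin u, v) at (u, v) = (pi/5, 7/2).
K = 0

Coefficients of the first fundamental form: E = 49, F = 0, G = 1.
Coefficients of the second fundamental form: L = -7, M = 0, N = 0.
Assemble K = (LN − M²)/(EG − F²) = 0. At (u, v) = (pi/5, 7/2): K = 0.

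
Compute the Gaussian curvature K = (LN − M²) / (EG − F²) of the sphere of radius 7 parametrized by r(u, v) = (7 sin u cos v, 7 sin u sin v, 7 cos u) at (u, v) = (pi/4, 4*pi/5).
K = 1/49

Coefficients of the first fundamental form: E = 49, F = 0, G = 49*sin(u)^2.
Coefficients of the second fundamental form: L = -7*sin(u)/Abs(sin(u)), M = 0, N = -7*sin(u)^3/Abs(sin(u)).
Assemble K = (LN − M²)/(EG − F²) = 1/49. At (u, v) = (pi/4, 4*pi/5): K = 1/49.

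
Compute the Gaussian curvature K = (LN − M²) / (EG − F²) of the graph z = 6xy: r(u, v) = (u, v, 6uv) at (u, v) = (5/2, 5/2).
K = -36/203401

Coefficients of the first fundamental form: E = 36*v^2 + 1, F = 36*u*v, G = 36*u^2 + 1.
Coefficients of the second fundamental form: L = 0, M = 6/sqrt(36*u^2 + 36*v^2 + 1), N = 0.
Assemble K = (LN − M²)/(EG − F²) = -36/(1296*u^4 + 2592*u^2*v^2 + 72*u^2 + 1296*v^4 + 72*v^2 + 1). At (u, v) = (5/2, 5/2): K = -36/203401.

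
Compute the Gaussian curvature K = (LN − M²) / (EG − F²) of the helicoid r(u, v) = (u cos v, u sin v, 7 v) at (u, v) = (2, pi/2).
K = -49/2809

Coefficients of the first fundamental form: E = 1, F = 0, G = u^2 + 49.
Coefficients of the second fundamental form: L = 0, M = -7/sqrt(u^2 + 49), N = 0.
Assemble K = (LN − M²)/(EG − F²) = -49/(u^2 + 49)^2. At (u, v) = (2, pi/2): K = -49/2809.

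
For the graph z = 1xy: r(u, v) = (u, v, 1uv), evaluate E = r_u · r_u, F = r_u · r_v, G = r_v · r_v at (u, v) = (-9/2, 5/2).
E = 29/4;  F = -45/4;  G = 85/4

Partials: r_u = (1, 0, v), r_v = (0, 1, u). As functions of (u, v):
  E = r_u · r_u = v^2 + 1,
  F = r_u · r_v = u*v,
  G = r_v · r_v = u^2 + 1.
Evaluating at (u, v) = (-9/2, 5/2): E = 29/4, F = -45/4, G = 85/4.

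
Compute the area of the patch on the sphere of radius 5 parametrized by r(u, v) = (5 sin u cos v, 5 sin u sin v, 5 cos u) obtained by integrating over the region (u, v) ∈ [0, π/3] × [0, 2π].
Area = 25*pi

Area = ∫∫ √(EG − F²) du dv with √(EG − F²) = 25*Abs(sin(u)). Integrating over [0, π/3] × [0, 2π] gives 25*pi.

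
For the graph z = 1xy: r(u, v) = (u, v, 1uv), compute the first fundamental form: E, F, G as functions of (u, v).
E = v^2 + 1;  F = u*v;  G = u^2 + 1

Compute partials: r_u = (1, 0, v), r_v = (0, 1, u). Then
  E = r_u · r_u = v^2 + 1,
  F = r_u · r_v = u*v,
  G = r_v · r_v = u^2 + 1.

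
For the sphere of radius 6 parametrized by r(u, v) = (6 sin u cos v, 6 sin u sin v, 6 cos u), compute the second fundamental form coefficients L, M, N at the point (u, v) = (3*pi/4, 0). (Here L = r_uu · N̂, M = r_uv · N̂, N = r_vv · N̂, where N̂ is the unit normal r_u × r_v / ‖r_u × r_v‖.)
L = -6;  M = 0;  N = -3

Compute the unit normal N̂(u, v) = (sin(u)^2*cos(v)/Abs(sin(u)), sin(u)^2*sin(v)/Abs(sin(u)), sin(2*u)/(2*Abs(sin(u)))), and the second partials r_uu, r_uv, r_vv. Take dot products:
  L(u, v) = r_uu · N̂ = -6*sin(u)/Abs(sin(u)),
  M(u, v) = r_uv · N̂ = 0,
  N(u, v) = r_vv · N̂ = -6*sin(u)^3/Abs(sin(u)).
Evaluating at (u, v) = (3*pi/4, 0):
  L = -6, M = 0, N = -3.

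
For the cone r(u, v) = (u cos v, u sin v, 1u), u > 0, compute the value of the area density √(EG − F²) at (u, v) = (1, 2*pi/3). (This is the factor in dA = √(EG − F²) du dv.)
√(EG − F²)|_{(1, 2*pi/3)} = sqrt(2)

E = 2, F = 0, G = u^2, so EG − F² = 2*u^2. Taking the positive square root: √(EG − F²) = sqrt(2)*Abs(u). At (u, v) = (1, 2*pi/3): sqrt(2).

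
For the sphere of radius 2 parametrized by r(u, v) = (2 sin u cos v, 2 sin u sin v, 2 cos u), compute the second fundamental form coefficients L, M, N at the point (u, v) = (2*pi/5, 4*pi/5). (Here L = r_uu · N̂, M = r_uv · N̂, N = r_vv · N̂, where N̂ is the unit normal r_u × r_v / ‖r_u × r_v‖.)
L = -2;  M = 0;  N = -5/4 - sqrt(5)/4

Compute the unit normal N̂(u, v) = (sin(u)^2*cos(v)/Abs(sin(u)), sin(u)^2*sin(v)/Abs(sin(u)), sin(2*u)/(2*Abs(sin(u)))), and the second partials r_uu, r_uv, r_vv. Take dot products:
  L(u, v) = r_uu · N̂ = -2*sin(u)/Abs(sin(u)),
  M(u, v) = r_uv · N̂ = 0,
  N(u, v) = r_vv · N̂ = -2*sin(u)^3/Abs(sin(u)).
Evaluating at (u, v) = (2*pi/5, 4*pi/5):
  L = -2, M = 0, N = -5/4 - sqrt(5)/4.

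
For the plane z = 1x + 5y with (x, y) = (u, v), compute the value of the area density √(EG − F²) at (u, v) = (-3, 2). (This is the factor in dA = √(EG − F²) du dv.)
√(EG − F²)|_{(-3, 2)} = 3*sqrt(3)

E = 2, F = 5, G = 26, so EG − F² = 27. Taking the positive square root: √(EG − F²) = 3*sqrt(3). At (u, v) = (-3, 2): 3*sqrt(3).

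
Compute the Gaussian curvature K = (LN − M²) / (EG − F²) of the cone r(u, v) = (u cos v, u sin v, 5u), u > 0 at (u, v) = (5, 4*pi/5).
K = 0

Coefficients of the first fundamental form: E = 26, F = 0, G = u^2.
Coefficients of the second fundamental form: L = 0, M = 0, N = 5*sqrt(26)*u^2/(26*Abs(u)).
Assemble K = (LN − M²)/(EG − F²) = 0. At (u, v) = (5, 4*pi/5): K = 0.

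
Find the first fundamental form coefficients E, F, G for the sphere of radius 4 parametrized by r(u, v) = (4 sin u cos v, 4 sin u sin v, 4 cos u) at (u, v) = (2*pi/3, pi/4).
E = 16;  F = 0;  G = 12

Partials: r_u = (4*cos(u)*cos(v), 4*sin(v)*cos(u), -4*sin(u)), r_v = (-4*sin(u)*sin(v), 4*sin(u)*cos(v), 0). As functions of (u, v):
  E = r_u · r_u = 16,
  F = r_u · r_v = 0,
  G = r_v · r_v = 16*sin(u)^2.
Evaluating at (u, v) = (2*pi/3, pi/4): E = 16, F = 0, G = 12.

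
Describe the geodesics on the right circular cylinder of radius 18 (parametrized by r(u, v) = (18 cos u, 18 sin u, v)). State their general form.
The cylinder is flat (K = 0) and locally isometric to the plane via the development (u, v) ↦ (18 u, v). Geodesics are the pre-images of straight lines: circles (v constant), vertical lines (u constant), and helices (v = c · u + d) for constants c, d.

A right cylinder has E = 18², F = 0, G = 1, so EG − F² = 18², and L = −18, M = N = 0, giving K = (LN − M²)/(EG − F²) = 0 everywhere. A flat surface is locally isometric to the Euclidean plane via the map (u, v) ↦ (18 u, v). Straight lines in the (x̃, ỹ) plane pull back to: (a) horizontal circles (v = const), (b) vertical generators (u = const), and (c) helices (18 u tan θ = v, i.e. v = c · u + d).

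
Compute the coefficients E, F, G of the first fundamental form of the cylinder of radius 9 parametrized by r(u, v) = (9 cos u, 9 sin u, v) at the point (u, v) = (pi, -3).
E = 81;  F = 0;  G = 1

Partials: r_u = (-9*sin(u), 9*cos(u), 0), r_v = (0, 0, 1). As functions of (u, v):
  E = r_u · r_u = 81,
  F = r_u · r_v = 0,
  G = r_v · r_v = 1.
Evaluating at (u, v) = (pi, -3): E = 81, F = 0, G = 1.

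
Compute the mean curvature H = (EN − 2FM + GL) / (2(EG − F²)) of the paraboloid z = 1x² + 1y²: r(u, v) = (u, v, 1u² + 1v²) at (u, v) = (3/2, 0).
H = 11*sqrt(10)/100

With E = 4*u^2 + 1, F = 4*u*v, G = 4*v^2 + 1, L = 2/sqrt(4*u^2 + 4*v^2 + 1), M = 0, N = 2/sqrt(4*u^2 + 4*v^2 + 1), assemble
  H = (EN − 2FM + GL) / (2(EG − F²)) = 2*(2*u^2 + 2*v^2 + 1)/(4*u^2 + 4*v^2 + 1)^(3/2).
At (u, v) = (3/2, 0): H = 11*sqrt(10)/100.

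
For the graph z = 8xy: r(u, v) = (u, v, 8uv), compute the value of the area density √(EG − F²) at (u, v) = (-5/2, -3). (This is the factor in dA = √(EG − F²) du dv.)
√(EG − F²)|_{(-5/2, -3)} = sqrt(977)

E = 64*v^2 + 1, F = 64*u*v, G = 64*u^2 + 1, so EG − F² = 64*u^2 + 64*v^2 + 1. Taking the positive square root: √(EG − F²) = sqrt(64*u^2 + 64*v^2 + 1). At (u, v) = (-5/2, -3): sqrt(977).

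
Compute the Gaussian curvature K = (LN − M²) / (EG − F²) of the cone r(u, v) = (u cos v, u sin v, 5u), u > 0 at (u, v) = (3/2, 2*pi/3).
K = 0

Coefficients of the first fundamental form: E = 26, F = 0, G = u^2.
Coefficients of the second fundamental form: L = 0, M = 0, N = 5*sqrt(26)*u^2/(26*Abs(u)).
Assemble K = (LN − M²)/(EG − F²) = 0. At (u, v) = (3/2, 2*pi/3): K = 0.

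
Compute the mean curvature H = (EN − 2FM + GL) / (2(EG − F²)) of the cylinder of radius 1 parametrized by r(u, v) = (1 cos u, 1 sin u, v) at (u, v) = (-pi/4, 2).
H = -1/2

With E = 1, F = 0, G = 1, L = -1, M = 0, N = 0, assemble
  H = (EN − 2FM + GL) / (2(EG − F²)) = -1/2.
At (u, v) = (-pi/4, 2): H = -1/2.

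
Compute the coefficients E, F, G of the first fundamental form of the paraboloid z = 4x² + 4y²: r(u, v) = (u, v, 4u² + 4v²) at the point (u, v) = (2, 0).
E = 257;  F = 0;  G = 1

Partials: r_u = (1, 0, 8*u), r_v = (0, 1, 8*v). As functions of (u, v):
  E = r_u · r_u = 64*u^2 + 1,
  F = r_u · r_v = 64*u*v,
  G = r_v · r_v = 64*v^2 + 1.
Evaluating at (u, v) = (2, 0): E = 257, F = 0, G = 1.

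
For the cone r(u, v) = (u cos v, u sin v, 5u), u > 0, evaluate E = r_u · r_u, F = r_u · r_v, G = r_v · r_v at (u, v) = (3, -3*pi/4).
E = 26;  F = 0;  G = 9

Partials: r_u = (cos(v), sin(v), 5), r_v = (-u*sin(v), u*cos(v), 0). As functions of (u, v):
  E = r_u · r_u = 26,
  F = r_u · r_v = 0,
  G = r_v · r_v = u^2.
Evaluating at (u, v) = (3, -3*pi/4): E = 26, F = 0, G = 9.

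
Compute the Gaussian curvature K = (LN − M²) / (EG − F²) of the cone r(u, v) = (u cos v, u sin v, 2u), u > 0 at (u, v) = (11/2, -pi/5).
K = 0

Coefficients of the first fundamental form: E = 5, F = 0, G = u^2.
Coefficients of the second fundamental form: L = 0, M = 0, N = 2*sqrt(5)*u^2/(5*Abs(u)).
Assemble K = (LN − M²)/(EG − F²) = 0. At (u, v) = (11/2, -pi/5): K = 0.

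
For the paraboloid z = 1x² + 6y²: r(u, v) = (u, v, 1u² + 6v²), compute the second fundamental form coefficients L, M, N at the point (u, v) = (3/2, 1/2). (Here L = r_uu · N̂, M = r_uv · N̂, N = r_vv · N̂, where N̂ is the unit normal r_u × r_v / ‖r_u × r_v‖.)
L = sqrt(46)/23;  M = 0;  N = 6*sqrt(46)/23

Compute the unit normal N̂(u, v) = (-2*u/sqrt(4*u^2 + 144*v^2 + 1), -12*v/sqrt(4*u^2 + 144*v^2 + 1), 1/sqrt(4*u^2 + 144*v^2 + 1)), and the second partials r_uu, r_uv, r_vv. Take dot products:
  L(u, v) = r_uu · N̂ = 2/sqrt(4*u^2 + 144*v^2 + 1),
  M(u, v) = r_uv · N̂ = 0,
  N(u, v) = r_vv · N̂ = 12/sqrt(4*u^2 + 144*v^2 + 1).
Evaluating at (u, v) = (3/2, 1/2):
  L = sqrt(46)/23, M = 0, N = 6*sqrt(46)/23.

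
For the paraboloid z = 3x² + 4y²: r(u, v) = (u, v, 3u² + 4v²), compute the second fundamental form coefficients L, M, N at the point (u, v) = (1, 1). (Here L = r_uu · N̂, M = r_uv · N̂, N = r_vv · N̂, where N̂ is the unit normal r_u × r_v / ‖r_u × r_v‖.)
L = 6*sqrt(101)/101;  M = 0;  N = 8*sqrt(101)/101

Compute the unit normal N̂(u, v) = (-6*u/sqrt(36*u^2 + 64*v^2 + 1), -8*v/sqrt(36*u^2 + 64*v^2 + 1), 1/sqrt(36*u^2 + 64*v^2 + 1)), and the second partials r_uu, r_uv, r_vv. Take dot products:
  L(u, v) = r_uu · N̂ = 6/sqrt(36*u^2 + 64*v^2 + 1),
  M(u, v) = r_uv · N̂ = 0,
  N(u, v) = r_vv · N̂ = 8/sqrt(36*u^2 + 64*v^2 + 1).
Evaluating at (u, v) = (1, 1):
  L = 6*sqrt(101)/101, M = 0, N = 8*sqrt(101)/101.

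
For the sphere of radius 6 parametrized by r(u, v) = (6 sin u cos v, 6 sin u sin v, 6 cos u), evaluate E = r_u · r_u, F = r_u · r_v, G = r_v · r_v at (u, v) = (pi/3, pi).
E = 36;  F = 0;  G = 27

Partials: r_u = (6*cos(u)*cos(v), 6*sin(v)*cos(u), -6*sin(u)), r_v = (-6*sin(u)*sin(v), 6*sin(u)*cos(v), 0). As functions of (u, v):
  E = r_u · r_u = 36,
  F = r_u · r_v = 0,
  G = r_v · r_v = 36*sin(u)^2.
Evaluating at (u, v) = (pi/3, pi): E = 36, F = 0, G = 27.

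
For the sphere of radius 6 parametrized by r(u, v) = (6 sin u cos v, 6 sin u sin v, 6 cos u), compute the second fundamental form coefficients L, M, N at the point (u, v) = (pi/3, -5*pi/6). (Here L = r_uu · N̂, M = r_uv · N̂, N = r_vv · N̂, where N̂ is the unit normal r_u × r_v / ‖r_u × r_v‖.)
L = -6;  M = 0;  N = -9/2

Compute the unit normal N̂(u, v) = (sin(u)^2*cos(v)/Abs(sin(u)), sin(u)^2*sin(v)/Abs(sin(u)), sin(2*u)/(2*Abs(sin(u)))), and the second partials r_uu, r_uv, r_vv. Take dot products:
  L(u, v) = r_uu · N̂ = -6*sin(u)/Abs(sin(u)),
  M(u, v) = r_uv · N̂ = 0,
  N(u, v) = r_vv · N̂ = -6*sin(u)^3/Abs(sin(u)).
Evaluating at (u, v) = (pi/3, -5*pi/6):
  L = -6, M = 0, N = -9/2.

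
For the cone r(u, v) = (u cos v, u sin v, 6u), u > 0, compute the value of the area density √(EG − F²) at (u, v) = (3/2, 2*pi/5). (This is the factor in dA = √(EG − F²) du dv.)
√(EG − F²)|_{(3/2, 2*pi/5)} = 3*sqrt(37)/2

E = 37, F = 0, G = u^2, so EG − F² = 37*u^2. Taking the positive square root: √(EG − F²) = sqrt(37)*Abs(u). At (u, v) = (3/2, 2*pi/5): 3*sqrt(37)/2.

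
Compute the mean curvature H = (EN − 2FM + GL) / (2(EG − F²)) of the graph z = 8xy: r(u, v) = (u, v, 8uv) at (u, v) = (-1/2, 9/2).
H = 1152*sqrt(1313)/1723969

With E = 64*v^2 + 1, F = 64*u*v, G = 64*u^2 + 1, L = 0, M = 8/sqrt(64*u^2 + 64*v^2 + 1), N = 0, assemble
  H = (EN − 2FM + GL) / (2(EG − F²)) = -512*u*v/(64*u^2 + 64*v^2 + 1)^(3/2).
At (u, v) = (-1/2, 9/2): H = 1152*sqrt(1313)/1723969.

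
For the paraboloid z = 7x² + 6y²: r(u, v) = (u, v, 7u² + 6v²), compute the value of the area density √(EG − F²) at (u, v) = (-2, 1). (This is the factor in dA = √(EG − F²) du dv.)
√(EG − F²)|_{(-2, 1)} = sqrt(929)

E = 196*u^2 + 1, F = 168*u*v, G = 144*v^2 + 1, so EG − F² = 196*u^2 + 144*v^2 + 1. Taking the positive square root: √(EG − F²) = sqrt(196*u^2 + 144*v^2 + 1). At (u, v) = (-2, 1): sqrt(929).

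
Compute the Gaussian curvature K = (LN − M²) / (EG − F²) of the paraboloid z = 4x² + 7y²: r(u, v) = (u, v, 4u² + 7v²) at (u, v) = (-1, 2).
K = 112/720801

Coefficients of the first fundamental form: E = 64*u^2 + 1, F = 112*u*v, G = 196*v^2 + 1.
Coefficients of the second fundamental form: L = 8/sqrt(64*u^2 + 196*v^2 + 1), M = 0, N = 14/sqrt(64*u^2 + 196*v^2 + 1).
Assemble K = (LN − M²)/(EG − F²) = 112/(4096*u^4 + 25088*u^2*v^2 + 128*u^2 + 38416*v^4 + 392*v^2 + 1). At (u, v) = (-1, 2): K = 112/720801.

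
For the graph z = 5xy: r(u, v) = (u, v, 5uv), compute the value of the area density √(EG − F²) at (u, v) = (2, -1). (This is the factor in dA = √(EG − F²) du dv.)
√(EG − F²)|_{(2, -1)} = 3*sqrt(14)

E = 25*v^2 + 1, F = 25*u*v, G = 25*u^2 + 1, so EG − F² = 25*u^2 + 25*v^2 + 1. Taking the positive square root: √(EG − F²) = sqrt(25*u^2 + 25*v^2 + 1). At (u, v) = (2, -1): 3*sqrt(14).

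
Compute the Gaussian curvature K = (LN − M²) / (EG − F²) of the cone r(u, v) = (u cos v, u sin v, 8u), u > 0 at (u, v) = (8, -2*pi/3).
K = 0

Coefficients of the first fundamental form: E = 65, F = 0, G = u^2.
Coefficients of the second fundamental form: L = 0, M = 0, N = 8*sqrt(65)*u^2/(65*Abs(u)).
Assemble K = (LN − M²)/(EG − F²) = 0. At (u, v) = (8, -2*pi/3): K = 0.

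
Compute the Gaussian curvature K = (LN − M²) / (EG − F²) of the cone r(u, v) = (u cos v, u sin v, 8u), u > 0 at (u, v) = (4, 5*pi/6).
K = 0

Coefficients of the first fundamental form: E = 65, F = 0, G = u^2.
Coefficients of the second fundamental form: L = 0, M = 0, N = 8*sqrt(65)*u^2/(65*Abs(u)).
Assemble K = (LN − M²)/(EG − F²) = 0. At (u, v) = (4, 5*pi/6): K = 0.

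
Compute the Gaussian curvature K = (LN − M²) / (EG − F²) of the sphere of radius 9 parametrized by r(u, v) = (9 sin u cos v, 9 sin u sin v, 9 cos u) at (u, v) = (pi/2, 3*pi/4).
K = 1/81

Coefficients of the first fundamental form: E = 81, F = 0, G = 81*sin(u)^2.
Coefficients of the second fundamental form: L = -9*sin(u)/Abs(sin(u)), M = 0, N = -9*sin(u)^3/Abs(sin(u)).
Assemble K = (LN − M²)/(EG − F²) = 1/81. At (u, v) = (pi/2, 3*pi/4): K = 1/81.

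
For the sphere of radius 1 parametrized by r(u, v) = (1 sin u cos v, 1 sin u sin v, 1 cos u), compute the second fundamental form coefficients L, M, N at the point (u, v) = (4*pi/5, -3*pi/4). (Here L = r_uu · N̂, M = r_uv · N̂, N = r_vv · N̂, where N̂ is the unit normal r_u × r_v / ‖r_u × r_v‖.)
L = -1;  M = 0;  N = -5/8 + sqrt(5)/8

Compute the unit normal N̂(u, v) = (sin(u)^2*cos(v)/Abs(sin(u)), sin(u)^2*sin(v)/Abs(sin(u)), sin(2*u)/(2*Abs(sin(u)))), and the second partials r_uu, r_uv, r_vv. Take dot products:
  L(u, v) = r_uu · N̂ = -sin(u)/Abs(sin(u)),
  M(u, v) = r_uv · N̂ = 0,
  N(u, v) = r_vv · N̂ = -sin(u)^3/Abs(sin(u)).
Evaluating at (u, v) = (4*pi/5, -3*pi/4):
  L = -1, M = 0, N = -5/8 + sqrt(5)/8.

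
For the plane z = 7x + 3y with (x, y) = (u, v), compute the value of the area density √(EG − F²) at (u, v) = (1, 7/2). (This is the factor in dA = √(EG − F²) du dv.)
√(EG − F²)|_{(1, 7/2)} = sqrt(59)

E = 50, F = 21, G = 10, so EG − F² = 59. Taking the positive square root: √(EG − F²) = sqrt(59). At (u, v) = (1, 7/2): sqrt(59).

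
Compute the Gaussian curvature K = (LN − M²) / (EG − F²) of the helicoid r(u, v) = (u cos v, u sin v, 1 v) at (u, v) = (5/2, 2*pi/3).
K = -16/841

Coefficients of the first fundamental form: E = 1, F = 0, G = u^2 + 1.
Coefficients of the second fundamental form: L = 0, M = -1/sqrt(u^2 + 1), N = 0.
Assemble K = (LN − M²)/(EG − F²) = -1/(u^2 + 1)^2. At (u, v) = (5/2, 2*pi/3): K = -16/841.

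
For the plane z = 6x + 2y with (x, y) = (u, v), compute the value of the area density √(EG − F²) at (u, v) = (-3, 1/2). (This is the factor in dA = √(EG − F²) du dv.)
√(EG − F²)|_{(-3, 1/2)} = sqrt(41)

E = 37, F = 12, G = 5, so EG − F² = 41. Taking the positive square root: √(EG − F²) = sqrt(41). At (u, v) = (-3, 1/2): sqrt(41).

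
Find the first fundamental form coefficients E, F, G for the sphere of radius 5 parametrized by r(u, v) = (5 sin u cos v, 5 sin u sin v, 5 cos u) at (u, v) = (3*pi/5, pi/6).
E = 25;  F = 0;  G = 25*sqrt(5)/8 + 125/8

Partials: r_u = (5*cos(u)*cos(v), 5*sin(v)*cos(u), -5*sin(u)), r_v = (-5*sin(u)*sin(v), 5*sin(u)*cos(v), 0). As functions of (u, v):
  E = r_u · r_u = 25,
  F = r_u · r_v = 0,
  G = r_v · r_v = 25*sin(u)^2.
Evaluating at (u, v) = (3*pi/5, pi/6): E = 25, F = 0, G = 25*sqrt(5)/8 + 125/8.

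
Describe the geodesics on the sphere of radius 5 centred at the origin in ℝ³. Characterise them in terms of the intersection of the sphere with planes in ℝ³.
Geodesics on the sphere of radius 5 are great circles — circles of radius 5 obtained as the intersection of the sphere with planes through the origin (the centre of the sphere).

A curve α(t) of nonzero constant speed on the sphere of radius 5 is a geodesic iff its acceleration α̈ is everywhere normal to the surface, i.e. parallel to the radial vector α(t). Then d/dt(α × α̇) = α̇ × α̇ + α × α̈ = 0, so α × α̇ is a constant vector n ≠ 0 and α(t) · n = 0 for all t: α lies in the plane through the origin with normal n. The intersection of that plane with the sphere is a circle of radius 5 (a great circle). Conversely, a great circle traversed at constant speed has centripetal acceleration pointing at the origin, hence normal to the sphere, so every great circle is a geodesic.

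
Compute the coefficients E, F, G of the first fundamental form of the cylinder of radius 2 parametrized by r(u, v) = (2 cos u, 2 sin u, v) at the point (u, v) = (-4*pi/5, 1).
E = 4;  F = 0;  G = 1

Partials: r_u = (-2*sin(u), 2*cos(u), 0), r_v = (0, 0, 1). As functions of (u, v):
  E = r_u · r_u = 4,
  F = r_u · r_v = 0,
  G = r_v · r_v = 1.
Evaluating at (u, v) = (-4*pi/5, 1): E = 4, F = 0, G = 1.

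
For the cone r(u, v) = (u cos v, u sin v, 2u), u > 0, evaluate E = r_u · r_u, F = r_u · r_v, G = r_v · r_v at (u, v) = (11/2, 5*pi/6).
E = 5;  F = 0;  G = 121/4

Partials: r_u = (cos(v), sin(v), 2), r_v = (-u*sin(v), u*cos(v), 0). As functions of (u, v):
  E = r_u · r_u = 5,
  F = r_u · r_v = 0,
  G = r_v · r_v = u^2.
Evaluating at (u, v) = (11/2, 5*pi/6): E = 5, F = 0, G = 121/4.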